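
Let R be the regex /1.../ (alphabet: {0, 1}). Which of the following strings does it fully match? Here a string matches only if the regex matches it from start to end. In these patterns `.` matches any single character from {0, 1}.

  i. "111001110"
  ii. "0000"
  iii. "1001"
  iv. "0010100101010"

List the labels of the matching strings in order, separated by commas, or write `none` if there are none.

i → no match
ii → no match — must start with "1"
iii → match
iv → no match — must start with "1"

iii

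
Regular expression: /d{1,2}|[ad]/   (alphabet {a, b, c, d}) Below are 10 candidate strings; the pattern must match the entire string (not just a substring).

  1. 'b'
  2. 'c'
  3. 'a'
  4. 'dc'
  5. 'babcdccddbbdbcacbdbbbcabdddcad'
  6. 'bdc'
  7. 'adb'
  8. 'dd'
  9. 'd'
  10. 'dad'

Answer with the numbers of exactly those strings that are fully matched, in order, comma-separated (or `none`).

1 → no match
2 → no match
3 → match
4 → no match
5 → no match
6 → no match
7 → no match
8 → match
9 → match
10 → no match

3, 8, 9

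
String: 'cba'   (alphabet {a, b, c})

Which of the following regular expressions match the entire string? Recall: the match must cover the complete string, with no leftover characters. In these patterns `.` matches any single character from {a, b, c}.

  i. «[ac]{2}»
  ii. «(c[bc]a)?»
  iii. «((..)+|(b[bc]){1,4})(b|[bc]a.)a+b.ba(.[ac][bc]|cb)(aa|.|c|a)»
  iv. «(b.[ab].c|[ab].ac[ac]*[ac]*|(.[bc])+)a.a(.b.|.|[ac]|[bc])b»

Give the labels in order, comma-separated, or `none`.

i → no match
ii → match
iii → no match
iv → no match — must end with 'b'

ii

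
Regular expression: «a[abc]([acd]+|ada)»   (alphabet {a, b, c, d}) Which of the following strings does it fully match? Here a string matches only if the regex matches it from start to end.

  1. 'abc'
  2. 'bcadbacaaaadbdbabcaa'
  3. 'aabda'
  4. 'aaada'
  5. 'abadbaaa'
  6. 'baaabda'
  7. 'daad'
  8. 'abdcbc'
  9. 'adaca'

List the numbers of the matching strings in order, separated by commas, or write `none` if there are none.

1, 4

1 → match
2 → no match — must start with 'a'
3 → no match
4 → match
5 → no match
6 → no match — must start with 'a'
7 → no match — must start with 'a'
8 → no match
9 → no match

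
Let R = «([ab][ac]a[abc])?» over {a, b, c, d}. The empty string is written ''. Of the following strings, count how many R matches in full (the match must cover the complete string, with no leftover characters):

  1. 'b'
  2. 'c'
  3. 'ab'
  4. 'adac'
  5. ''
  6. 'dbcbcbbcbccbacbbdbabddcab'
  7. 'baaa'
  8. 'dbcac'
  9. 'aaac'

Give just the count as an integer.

1 → no match
2 → no match
3 → no match
4 → no match
5 → match
6 → no match
7 → match
8 → no match
9 → match
Total matched: 3

3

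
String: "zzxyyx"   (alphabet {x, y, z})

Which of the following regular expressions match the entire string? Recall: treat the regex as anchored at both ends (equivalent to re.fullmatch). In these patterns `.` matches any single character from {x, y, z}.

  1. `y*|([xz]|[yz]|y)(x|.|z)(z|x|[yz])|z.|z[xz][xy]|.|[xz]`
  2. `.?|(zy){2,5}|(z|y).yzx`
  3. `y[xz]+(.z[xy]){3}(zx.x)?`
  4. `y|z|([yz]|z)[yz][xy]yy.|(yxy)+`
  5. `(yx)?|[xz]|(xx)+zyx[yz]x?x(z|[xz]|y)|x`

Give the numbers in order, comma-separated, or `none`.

1 → no match
2 → no match
3 → no match — must start with "y"
4 → match
5 → no match

4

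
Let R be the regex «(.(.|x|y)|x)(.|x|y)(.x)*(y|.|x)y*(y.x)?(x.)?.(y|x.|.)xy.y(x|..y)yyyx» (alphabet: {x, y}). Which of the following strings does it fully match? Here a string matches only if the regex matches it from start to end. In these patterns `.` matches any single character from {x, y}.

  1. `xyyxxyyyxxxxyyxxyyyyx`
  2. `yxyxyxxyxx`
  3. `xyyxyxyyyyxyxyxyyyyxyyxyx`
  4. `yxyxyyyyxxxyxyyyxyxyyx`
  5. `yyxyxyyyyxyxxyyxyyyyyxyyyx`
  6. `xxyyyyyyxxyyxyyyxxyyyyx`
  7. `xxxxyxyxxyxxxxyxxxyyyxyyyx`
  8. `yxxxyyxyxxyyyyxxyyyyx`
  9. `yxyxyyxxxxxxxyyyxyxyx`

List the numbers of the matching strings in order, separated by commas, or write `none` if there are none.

1 → no match
2. `yxyxyxxyxx` → no match — must end with `yyyx`
3 → no match — must end with `yyyx`
4 → no match — must end with `yyyx`
5 → no match
6 → match
7 → match
8 → no match
9 → no match — must end with `yyyx`

6, 7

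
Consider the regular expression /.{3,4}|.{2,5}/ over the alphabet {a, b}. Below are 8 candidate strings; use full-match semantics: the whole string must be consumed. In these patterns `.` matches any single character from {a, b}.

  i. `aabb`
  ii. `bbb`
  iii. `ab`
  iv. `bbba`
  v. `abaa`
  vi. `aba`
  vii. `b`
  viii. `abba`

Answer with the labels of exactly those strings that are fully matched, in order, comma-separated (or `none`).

i, ii, iii, iv, v, vi, viii

i → match
ii → match
iii → match
iv → match
v → match
vi → match
vii → no match
viii → match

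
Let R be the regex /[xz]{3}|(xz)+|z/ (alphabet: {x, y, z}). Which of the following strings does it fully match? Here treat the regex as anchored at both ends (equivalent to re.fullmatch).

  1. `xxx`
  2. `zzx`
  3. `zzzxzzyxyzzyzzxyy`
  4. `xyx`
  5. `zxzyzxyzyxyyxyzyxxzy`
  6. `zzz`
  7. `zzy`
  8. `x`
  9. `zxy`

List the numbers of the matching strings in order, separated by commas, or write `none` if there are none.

1 → match
2 → match
3 → no match
4 → no match
5 → no match
6 → match
7 → no match
8 → no match
9 → no match

1, 2, 6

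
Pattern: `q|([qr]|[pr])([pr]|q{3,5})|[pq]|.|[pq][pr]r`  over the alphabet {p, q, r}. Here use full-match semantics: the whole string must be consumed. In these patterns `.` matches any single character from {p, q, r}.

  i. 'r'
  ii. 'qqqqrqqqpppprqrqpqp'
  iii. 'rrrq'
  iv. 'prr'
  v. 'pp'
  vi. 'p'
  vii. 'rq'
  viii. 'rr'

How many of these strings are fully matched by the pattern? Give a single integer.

i → match
ii → no match
iii → no match
iv → match
v → match
vi → match
vii → no match
viii → match
Total matched: 5

5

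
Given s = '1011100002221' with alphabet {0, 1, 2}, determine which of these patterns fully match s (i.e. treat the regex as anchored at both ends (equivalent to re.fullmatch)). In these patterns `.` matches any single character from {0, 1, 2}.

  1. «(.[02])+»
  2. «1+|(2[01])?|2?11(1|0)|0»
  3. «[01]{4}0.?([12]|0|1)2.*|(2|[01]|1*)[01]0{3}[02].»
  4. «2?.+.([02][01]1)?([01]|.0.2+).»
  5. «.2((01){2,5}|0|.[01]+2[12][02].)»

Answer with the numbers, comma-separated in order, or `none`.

1 → no match
2 → no match
3 → no match
4 → match
5 → no match

4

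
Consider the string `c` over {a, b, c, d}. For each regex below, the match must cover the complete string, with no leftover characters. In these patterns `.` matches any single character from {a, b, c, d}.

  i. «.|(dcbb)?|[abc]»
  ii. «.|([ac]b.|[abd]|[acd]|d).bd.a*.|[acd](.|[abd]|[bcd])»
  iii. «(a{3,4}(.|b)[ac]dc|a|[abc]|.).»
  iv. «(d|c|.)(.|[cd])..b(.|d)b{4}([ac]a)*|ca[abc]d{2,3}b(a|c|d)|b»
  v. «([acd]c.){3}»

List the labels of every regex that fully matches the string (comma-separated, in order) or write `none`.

i, ii

i → match
ii → match
iii → no match
iv → no match
v → no match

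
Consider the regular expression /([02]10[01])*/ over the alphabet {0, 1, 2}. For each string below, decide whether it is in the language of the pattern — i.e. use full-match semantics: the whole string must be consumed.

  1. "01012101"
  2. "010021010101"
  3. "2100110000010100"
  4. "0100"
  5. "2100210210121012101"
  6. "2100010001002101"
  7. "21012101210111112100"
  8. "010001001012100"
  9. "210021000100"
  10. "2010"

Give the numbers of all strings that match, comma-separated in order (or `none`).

1 → match
2 → match
3 → no match
4 → match
5 → no match
6 → match
7 → no match
8 → no match
9 → match
10 → no match

1, 2, 4, 6, 9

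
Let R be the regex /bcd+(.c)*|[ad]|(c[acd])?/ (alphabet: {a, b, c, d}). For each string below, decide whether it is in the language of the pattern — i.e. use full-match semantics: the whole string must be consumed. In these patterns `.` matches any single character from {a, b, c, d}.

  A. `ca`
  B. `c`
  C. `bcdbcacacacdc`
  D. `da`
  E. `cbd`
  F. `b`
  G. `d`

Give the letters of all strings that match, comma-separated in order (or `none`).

A → match
B → no match
C → match
D → no match
E → no match
F → no match
G → match

A, C, G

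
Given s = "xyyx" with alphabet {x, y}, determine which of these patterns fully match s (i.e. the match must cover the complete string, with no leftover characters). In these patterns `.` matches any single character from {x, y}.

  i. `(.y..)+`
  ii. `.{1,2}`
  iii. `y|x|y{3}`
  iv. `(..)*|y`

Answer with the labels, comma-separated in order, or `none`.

i, iv

i → match
ii → no match
iii → no match
iv → match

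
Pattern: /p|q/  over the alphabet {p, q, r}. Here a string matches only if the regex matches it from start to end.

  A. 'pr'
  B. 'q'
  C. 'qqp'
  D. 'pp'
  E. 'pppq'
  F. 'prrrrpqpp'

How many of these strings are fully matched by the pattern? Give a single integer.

A → no match
B → match
C → no match
D → no match
E → no match
F → no match
Total matched: 1

1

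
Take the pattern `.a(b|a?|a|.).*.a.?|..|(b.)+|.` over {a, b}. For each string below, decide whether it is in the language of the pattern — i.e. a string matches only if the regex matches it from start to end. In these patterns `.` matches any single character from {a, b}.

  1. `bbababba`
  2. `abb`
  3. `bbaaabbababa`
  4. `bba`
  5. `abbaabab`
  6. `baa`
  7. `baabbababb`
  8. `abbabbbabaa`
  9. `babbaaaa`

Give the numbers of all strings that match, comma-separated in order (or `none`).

9

1 → no match
2 → no match
3 → no match
4 → no match
5 → no match
6 → no match
7 → no match
8 → no match
9 → match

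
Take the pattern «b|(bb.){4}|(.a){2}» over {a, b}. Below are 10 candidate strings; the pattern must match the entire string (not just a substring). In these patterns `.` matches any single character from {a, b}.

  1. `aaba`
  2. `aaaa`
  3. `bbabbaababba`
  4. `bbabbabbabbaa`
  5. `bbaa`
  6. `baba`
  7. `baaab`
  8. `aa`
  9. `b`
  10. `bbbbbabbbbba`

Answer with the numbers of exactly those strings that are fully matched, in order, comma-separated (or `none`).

1, 2, 6, 9, 10

1 → match
2 → match
3 → no match
4 → no match
5 → no match
6 → match
7 → no match
8 → no match
9 → match
10 → match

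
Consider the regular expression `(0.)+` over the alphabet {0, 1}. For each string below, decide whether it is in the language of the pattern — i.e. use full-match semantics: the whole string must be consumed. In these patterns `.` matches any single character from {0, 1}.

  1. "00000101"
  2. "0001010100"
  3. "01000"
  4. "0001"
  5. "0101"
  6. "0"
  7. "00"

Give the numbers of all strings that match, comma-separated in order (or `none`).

1 → match
2 → match
3 → no match
4 → match
5 → match
6 → no match
7 → match

1, 2, 4, 5, 7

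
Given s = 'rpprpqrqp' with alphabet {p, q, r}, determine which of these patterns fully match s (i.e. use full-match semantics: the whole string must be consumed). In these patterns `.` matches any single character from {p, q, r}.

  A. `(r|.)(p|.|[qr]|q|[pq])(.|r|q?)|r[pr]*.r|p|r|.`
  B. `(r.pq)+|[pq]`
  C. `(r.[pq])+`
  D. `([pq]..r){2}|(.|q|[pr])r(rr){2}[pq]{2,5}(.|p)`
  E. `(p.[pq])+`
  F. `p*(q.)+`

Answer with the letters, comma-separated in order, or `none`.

A → no match
B → no match
C → match
D → no match
E → no match — must start with 'p'
F → no match

C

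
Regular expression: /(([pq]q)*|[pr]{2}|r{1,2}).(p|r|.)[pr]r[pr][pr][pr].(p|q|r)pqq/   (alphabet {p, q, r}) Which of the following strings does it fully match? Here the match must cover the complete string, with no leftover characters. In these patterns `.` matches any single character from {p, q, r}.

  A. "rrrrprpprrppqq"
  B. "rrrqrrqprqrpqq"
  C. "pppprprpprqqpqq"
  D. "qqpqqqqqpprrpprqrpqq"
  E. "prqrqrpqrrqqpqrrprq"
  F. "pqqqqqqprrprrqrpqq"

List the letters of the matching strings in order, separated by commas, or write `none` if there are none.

A, D, F

A → match
B → no match
C → no match
D → match
E → no match — must end with "pqq"
F → match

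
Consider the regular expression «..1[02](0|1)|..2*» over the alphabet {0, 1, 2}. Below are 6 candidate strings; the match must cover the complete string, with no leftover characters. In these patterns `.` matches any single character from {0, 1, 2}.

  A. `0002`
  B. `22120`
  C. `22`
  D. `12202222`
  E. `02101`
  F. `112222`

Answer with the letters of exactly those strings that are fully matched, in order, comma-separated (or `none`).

A → no match
B → match
C → match
D → no match
E → match
F → match

B, C, E, F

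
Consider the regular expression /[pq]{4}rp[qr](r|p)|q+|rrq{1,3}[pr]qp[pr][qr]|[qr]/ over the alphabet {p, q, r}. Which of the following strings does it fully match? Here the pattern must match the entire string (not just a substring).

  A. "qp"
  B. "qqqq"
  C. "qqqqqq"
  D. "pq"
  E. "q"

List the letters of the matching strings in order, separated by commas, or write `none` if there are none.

A. "qp" → no match
B. "qqqq" → match
C. "qqqqqq" → match
D. "pq" → no match
E. "q" → match

B, C, E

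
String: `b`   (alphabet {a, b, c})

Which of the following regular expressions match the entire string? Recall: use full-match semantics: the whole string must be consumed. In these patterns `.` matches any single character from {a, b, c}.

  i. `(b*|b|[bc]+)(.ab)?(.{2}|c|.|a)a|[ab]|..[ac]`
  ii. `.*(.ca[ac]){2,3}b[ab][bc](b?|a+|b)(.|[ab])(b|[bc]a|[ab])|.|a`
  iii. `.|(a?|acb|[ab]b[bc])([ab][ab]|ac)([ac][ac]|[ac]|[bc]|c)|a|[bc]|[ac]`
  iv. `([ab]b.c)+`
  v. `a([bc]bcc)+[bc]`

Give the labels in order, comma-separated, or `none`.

i, ii, iii

i → match
ii → match
iii → match
iv → no match — must end with `c`
v → no match — must start with `a`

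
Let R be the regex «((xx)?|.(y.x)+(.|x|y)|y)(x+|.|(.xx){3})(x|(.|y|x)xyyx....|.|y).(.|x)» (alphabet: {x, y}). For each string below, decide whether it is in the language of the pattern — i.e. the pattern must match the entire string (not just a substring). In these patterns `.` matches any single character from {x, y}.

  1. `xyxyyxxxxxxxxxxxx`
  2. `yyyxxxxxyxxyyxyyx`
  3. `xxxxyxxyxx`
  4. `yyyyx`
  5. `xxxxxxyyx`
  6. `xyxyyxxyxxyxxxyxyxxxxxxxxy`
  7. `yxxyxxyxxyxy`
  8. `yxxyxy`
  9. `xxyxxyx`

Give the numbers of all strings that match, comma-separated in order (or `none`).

4, 5, 7, 8

1 → no match
2 → no match
3. `xxxxyxxyxx` → no match
4. `yyyyx` → match
5. `xxxxxxyyx` → match
6 → no match
7. `yxxyxxyxxyxy` → match
8. `yxxyxy` → match
9. `xxyxxyx` → no match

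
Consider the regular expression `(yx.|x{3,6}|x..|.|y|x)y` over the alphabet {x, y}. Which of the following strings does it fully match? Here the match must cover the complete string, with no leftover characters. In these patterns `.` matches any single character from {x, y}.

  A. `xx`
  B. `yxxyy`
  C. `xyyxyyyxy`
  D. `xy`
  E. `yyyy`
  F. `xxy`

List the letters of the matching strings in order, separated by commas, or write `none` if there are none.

A → no match — must end with `y`
B → no match
C → no match
D → match
E → no match
F → no match

D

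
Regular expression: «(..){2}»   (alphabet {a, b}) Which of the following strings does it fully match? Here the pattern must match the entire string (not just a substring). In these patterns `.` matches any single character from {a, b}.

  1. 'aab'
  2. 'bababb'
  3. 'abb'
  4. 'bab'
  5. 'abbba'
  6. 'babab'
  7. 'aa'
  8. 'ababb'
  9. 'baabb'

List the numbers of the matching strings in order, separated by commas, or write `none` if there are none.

1. 'aab' → no match
2. 'bababb' → no match
3. 'abb' → no match
4. 'bab' → no match
5. 'abbba' → no match
6. 'babab' → no match
7. 'aa' → no match
8. 'ababb' → no match
9. 'baabb' → no match

none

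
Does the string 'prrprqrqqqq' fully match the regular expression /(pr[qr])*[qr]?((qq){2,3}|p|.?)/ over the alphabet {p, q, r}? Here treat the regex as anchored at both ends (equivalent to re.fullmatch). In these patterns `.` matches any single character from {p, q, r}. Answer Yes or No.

Yes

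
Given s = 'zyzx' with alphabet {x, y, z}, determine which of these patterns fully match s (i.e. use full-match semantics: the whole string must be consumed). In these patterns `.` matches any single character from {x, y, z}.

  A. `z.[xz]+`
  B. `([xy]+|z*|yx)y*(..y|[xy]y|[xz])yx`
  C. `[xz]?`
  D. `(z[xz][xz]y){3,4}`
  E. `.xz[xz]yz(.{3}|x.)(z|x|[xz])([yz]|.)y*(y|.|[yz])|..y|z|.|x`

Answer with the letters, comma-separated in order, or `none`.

A → match
B → no match — must end with 'yx'
C → no match
D → no match — must end with 'y'
E → no match

A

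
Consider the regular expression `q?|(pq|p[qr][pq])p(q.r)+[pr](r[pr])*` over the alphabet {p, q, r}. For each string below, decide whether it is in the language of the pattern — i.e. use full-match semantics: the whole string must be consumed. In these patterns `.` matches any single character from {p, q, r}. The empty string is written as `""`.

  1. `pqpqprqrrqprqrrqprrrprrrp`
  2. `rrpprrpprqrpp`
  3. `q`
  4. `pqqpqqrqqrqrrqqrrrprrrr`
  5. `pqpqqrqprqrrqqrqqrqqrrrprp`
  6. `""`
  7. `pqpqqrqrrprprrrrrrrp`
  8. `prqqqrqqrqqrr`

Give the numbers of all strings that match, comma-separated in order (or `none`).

1 → match
2 → no match
3 → match
4 → match
5 → match
6 → match
7 → match
8 → no match

1, 3, 4, 5, 6, 7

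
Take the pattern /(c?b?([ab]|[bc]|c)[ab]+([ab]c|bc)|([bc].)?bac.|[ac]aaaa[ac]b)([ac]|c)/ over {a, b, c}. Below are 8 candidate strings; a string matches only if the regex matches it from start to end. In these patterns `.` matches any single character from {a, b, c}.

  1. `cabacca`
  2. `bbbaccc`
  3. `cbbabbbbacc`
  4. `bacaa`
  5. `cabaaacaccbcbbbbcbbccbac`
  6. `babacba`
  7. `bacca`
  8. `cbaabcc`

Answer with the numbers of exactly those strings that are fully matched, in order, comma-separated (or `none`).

1, 2, 3, 4, 6, 7, 8

1 → match
2 → match
3 → match
4 → match
5 → no match
6 → match
7 → match
8 → match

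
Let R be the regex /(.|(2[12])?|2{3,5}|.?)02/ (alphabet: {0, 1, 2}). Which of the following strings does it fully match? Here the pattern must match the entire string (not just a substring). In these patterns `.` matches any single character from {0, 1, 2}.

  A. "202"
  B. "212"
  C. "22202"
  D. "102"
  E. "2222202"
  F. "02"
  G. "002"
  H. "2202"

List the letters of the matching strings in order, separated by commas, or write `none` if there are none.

A, C, D, E, F, G, H

A → match
B → no match — must end with "02"
C → match
D → match
E → match
F → match
G → match
H → match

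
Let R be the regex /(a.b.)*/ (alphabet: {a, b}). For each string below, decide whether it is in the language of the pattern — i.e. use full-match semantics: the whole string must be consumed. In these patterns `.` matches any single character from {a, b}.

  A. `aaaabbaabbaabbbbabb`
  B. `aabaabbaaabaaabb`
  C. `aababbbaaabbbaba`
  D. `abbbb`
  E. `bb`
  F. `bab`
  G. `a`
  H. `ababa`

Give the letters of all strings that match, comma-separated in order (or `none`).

A → no match
B → match
C → no match
D. `abbbb` → no match
E. `bb` → no match
F. `bab` → no match
G. `a` → no match
H. `ababa` → no match

B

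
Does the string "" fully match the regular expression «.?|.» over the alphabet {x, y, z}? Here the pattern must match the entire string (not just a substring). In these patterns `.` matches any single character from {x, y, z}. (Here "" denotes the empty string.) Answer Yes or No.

Yes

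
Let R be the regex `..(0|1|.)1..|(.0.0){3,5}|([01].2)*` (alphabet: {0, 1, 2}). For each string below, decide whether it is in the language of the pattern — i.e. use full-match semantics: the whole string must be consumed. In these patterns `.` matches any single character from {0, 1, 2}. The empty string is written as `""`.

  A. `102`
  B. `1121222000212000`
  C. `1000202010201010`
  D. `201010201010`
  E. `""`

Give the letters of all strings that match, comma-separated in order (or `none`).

A. `102` → match
B → no match
C → match
D. `201010201010` → match
E. `""` → match

A, C, D, E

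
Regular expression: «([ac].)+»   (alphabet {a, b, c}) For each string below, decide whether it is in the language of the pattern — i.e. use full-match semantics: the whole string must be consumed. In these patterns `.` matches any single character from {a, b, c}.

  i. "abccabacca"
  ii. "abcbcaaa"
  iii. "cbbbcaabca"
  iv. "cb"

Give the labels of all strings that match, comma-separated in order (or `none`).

i, ii, iv

i. "abccabacca" → match
ii. "abcbcaaa" → match
iii. "cbbbcaabca" → no match
iv. "cb" → match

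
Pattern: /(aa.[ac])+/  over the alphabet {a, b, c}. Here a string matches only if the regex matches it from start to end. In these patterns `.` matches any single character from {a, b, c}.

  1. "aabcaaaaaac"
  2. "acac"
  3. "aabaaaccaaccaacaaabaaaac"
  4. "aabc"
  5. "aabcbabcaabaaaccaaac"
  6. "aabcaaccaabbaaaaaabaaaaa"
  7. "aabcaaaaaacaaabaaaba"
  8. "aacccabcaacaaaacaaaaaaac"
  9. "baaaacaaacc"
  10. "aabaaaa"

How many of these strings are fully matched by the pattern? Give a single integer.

1 → no match
2 → no match — must start with "aa"
3 → match
4 → match
5 → no match
6 → no match
7 → match
8 → no match
9 → no match — must start with "aa"
10 → no match
Total matched: 3

3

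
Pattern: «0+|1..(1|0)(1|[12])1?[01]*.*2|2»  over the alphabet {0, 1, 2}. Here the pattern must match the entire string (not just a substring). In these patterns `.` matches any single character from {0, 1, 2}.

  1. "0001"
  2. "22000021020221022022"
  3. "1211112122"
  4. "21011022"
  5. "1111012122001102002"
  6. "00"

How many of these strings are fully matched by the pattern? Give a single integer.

2

1. "0001" → no match
2 → no match
3. "1211112122" → match
4. "21011022" → no match
5 → no match
6. "00" → match
Total matched: 2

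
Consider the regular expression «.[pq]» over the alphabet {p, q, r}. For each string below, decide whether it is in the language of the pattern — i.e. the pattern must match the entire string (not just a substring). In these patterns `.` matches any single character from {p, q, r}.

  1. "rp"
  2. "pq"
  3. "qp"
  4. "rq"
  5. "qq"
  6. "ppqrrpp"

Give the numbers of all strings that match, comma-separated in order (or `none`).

1, 2, 3, 4, 5

1 → match
2 → match
3 → match
4 → match
5 → match
6 → no match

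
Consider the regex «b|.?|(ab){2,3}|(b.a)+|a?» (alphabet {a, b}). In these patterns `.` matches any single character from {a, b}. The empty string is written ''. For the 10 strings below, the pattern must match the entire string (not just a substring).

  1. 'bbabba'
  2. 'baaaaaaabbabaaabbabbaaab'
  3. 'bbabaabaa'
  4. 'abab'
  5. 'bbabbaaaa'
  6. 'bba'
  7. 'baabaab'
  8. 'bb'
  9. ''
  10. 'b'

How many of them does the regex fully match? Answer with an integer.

1. 'bbabba' → match
2 → no match
3. 'bbabaabaa' → match
4. 'abab' → match
5. 'bbabbaaaa' → no match
6. 'bba' → match
7. 'baabaab' → no match
8. 'bb' → no match
9. '' → match
10. 'b' → match
Total matched: 6

6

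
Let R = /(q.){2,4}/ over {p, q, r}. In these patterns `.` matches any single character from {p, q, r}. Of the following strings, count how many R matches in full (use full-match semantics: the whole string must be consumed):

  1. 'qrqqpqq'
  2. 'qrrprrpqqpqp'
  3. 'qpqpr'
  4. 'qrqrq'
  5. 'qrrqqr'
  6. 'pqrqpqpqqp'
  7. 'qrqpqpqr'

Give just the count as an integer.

1

1. 'qrqqpqq' → no match
2. 'qrrprrpqqpqp' → no match
3. 'qpqpr' → no match
4. 'qrqrq' → no match
5. 'qrrqqr' → no match
6. 'pqrqpqpqqp' → no match — must start with 'q'
7. 'qrqpqpqr' → match
Total matched: 1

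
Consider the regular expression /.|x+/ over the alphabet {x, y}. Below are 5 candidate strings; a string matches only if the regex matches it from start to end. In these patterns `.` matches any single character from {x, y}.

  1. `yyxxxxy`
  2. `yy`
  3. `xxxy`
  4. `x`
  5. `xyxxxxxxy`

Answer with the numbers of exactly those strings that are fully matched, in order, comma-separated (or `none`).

1 → no match
2 → no match
3 → no match
4 → match
5 → no match

4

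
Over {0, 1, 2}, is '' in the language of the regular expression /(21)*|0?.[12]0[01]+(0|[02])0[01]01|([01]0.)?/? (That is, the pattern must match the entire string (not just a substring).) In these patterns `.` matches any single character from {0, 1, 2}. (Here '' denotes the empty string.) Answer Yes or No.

Yes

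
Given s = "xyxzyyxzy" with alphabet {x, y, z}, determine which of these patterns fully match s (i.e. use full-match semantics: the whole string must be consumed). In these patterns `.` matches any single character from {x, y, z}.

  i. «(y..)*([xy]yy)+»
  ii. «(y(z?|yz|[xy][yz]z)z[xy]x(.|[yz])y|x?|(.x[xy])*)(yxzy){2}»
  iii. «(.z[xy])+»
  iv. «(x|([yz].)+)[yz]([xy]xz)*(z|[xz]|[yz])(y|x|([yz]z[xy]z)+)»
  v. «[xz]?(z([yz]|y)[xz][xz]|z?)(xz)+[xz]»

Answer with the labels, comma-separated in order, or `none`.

i → no match — must end with "yy"
ii → match
iii → no match
iv → no match
v → no match

ii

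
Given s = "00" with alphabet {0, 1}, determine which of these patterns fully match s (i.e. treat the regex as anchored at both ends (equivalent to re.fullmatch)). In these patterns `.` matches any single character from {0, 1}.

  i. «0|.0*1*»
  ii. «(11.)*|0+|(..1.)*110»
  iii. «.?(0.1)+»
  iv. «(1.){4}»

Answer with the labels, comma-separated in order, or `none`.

i → match
ii → match
iii → no match — must end with "1"
iv → no match — must start with "1"

i, ii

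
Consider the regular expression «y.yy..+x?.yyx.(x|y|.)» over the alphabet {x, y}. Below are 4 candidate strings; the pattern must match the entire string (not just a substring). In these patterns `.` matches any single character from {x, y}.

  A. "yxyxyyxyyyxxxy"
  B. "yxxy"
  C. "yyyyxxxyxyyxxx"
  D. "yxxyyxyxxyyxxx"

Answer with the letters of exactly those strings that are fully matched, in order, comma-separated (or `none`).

A → no match
B → no match
C → match
D → no match

C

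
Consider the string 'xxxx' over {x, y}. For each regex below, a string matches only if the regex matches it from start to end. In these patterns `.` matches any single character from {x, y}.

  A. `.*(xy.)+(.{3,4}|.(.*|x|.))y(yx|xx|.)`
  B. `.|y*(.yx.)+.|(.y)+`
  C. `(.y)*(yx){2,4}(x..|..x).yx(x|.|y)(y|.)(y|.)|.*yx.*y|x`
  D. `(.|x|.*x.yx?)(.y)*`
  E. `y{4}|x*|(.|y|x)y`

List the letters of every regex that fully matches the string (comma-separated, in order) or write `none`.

E

A → no match
B → no match
C → no match
D → no match
E → match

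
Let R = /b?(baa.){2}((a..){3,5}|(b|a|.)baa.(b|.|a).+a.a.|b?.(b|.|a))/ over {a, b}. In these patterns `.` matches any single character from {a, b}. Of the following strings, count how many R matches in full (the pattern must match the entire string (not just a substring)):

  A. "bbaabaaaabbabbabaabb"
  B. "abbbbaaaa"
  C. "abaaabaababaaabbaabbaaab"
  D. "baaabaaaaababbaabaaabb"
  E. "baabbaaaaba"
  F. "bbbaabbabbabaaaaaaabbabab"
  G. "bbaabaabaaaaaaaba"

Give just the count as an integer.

0

A → no match
B → no match
C → no match
D → no match
E → no match
F → no match
G → no match
Total matched: 0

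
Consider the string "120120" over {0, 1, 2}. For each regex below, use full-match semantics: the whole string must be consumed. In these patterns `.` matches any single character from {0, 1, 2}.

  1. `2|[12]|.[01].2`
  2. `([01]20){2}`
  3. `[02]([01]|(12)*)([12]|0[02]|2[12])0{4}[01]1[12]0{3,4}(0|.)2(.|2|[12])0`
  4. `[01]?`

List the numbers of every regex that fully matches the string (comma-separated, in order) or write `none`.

2

1 → no match
2 → match
3 → no match
4 → no match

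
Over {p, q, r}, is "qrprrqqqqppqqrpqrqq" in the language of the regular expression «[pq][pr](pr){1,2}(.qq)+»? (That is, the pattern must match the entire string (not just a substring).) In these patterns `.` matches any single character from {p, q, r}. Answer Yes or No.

No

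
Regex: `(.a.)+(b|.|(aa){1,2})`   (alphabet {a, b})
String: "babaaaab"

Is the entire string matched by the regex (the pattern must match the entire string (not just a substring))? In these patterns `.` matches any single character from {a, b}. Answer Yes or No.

No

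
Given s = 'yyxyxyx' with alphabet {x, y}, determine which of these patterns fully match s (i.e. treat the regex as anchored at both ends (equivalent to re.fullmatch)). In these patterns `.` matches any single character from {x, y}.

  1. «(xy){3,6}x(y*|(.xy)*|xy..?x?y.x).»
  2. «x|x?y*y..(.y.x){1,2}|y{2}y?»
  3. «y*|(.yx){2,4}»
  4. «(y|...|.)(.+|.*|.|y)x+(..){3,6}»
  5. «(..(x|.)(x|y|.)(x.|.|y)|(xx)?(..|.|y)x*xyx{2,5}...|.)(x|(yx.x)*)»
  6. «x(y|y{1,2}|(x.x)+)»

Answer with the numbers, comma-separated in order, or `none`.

1 → no match — must start with 'xy'
2 → no match
3 → no match
4 → no match
5 → match
6 → no match — must start with 'x'

5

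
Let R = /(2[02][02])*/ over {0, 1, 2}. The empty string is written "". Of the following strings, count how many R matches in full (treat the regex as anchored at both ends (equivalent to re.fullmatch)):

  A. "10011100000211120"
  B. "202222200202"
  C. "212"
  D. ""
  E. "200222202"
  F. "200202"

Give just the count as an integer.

A → no match
B → match
C → no match
D → match
E → match
F → match
Total matched: 4

4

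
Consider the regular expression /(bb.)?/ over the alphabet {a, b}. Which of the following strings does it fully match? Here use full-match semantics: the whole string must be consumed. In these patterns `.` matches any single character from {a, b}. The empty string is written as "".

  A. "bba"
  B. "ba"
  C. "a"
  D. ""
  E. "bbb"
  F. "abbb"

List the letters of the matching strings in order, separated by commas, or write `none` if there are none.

A, D, E

A. "bba" → match
B. "ba" → no match
C. "a" → no match
D. "" → match
E. "bbb" → match
F. "abbb" → no match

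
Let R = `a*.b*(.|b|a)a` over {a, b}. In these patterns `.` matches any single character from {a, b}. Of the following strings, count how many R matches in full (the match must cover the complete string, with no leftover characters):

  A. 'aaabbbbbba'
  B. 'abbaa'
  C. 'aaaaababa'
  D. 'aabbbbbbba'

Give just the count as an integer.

3

A → match
B → match
C → no match
D → match
Total matched: 3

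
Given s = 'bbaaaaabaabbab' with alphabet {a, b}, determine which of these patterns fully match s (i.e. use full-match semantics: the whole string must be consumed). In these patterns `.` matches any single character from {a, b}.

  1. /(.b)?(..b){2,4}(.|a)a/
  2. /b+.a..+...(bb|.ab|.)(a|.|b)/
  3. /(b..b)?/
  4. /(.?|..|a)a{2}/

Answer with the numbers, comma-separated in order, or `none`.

1 → no match — must end with 'a'
2 → match
3 → no match
4 → no match — must end with 'a'

2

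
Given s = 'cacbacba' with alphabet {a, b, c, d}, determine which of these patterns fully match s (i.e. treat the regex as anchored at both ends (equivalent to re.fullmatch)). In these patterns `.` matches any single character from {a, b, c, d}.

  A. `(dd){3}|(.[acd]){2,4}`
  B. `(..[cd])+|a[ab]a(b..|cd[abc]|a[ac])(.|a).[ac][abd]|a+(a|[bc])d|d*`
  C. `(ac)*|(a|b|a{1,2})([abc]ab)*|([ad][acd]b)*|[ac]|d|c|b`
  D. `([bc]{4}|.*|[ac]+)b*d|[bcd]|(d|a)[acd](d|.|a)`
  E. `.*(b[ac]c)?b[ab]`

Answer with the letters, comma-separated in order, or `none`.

E

A → no match
B → no match
C → no match
D → no match
E → match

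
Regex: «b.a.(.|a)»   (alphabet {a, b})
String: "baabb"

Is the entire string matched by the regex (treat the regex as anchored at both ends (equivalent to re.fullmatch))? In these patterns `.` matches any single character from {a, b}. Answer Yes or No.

Yes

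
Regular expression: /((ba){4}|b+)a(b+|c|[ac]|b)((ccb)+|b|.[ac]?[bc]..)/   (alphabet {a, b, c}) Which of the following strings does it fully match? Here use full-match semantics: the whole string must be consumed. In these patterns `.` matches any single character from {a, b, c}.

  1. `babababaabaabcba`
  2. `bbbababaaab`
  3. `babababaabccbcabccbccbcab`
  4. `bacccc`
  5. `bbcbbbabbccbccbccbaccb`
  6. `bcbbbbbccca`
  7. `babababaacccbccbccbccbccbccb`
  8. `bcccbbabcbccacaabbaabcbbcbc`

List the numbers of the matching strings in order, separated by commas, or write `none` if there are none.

1 → no match
2 → no match
3 → no match
4 → no match
5 → no match
6 → no match
7 → match
8 → no match

7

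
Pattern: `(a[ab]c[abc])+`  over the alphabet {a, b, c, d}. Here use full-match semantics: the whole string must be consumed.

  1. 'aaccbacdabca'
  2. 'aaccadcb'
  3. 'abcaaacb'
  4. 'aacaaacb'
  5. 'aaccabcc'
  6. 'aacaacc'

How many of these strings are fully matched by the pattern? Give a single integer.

1 → no match
2 → no match
3 → match
4 → match
5 → match
6 → no match
Total matched: 3

3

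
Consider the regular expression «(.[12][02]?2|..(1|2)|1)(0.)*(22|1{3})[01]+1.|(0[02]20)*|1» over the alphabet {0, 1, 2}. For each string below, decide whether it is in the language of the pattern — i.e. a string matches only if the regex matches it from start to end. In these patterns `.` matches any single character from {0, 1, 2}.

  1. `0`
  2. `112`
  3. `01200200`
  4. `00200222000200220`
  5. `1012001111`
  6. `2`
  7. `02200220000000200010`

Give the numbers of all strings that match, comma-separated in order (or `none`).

1 → no match
2 → no match
3 → no match
4 → no match
5 → no match
6 → no match
7 → no match

none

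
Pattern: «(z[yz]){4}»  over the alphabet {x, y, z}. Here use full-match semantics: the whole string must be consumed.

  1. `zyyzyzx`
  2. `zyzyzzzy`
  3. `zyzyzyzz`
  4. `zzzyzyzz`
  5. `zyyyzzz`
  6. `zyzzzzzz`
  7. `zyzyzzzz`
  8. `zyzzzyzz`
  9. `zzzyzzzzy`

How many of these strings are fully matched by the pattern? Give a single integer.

1. `zyyzyzx` → no match
2. `zyzyzzzy` → match
3. `zyzyzyzz` → match
4. `zzzyzyzz` → match
5. `zyyyzzz` → no match
6. `zyzzzzzz` → match
7. `zyzyzzzz` → match
8. `zyzzzyzz` → match
9. `zzzyzzzzy` → no match
Total matched: 6

6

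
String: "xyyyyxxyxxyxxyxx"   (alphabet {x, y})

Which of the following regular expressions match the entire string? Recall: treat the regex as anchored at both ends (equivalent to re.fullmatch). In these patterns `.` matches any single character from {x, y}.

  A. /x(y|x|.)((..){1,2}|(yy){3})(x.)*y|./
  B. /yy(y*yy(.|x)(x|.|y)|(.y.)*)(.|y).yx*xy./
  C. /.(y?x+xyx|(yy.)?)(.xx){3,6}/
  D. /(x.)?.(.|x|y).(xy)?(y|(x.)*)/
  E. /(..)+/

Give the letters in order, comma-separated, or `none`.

C, E

A → no match
B → no match — must start with "yy"
C → match
D → no match
E → match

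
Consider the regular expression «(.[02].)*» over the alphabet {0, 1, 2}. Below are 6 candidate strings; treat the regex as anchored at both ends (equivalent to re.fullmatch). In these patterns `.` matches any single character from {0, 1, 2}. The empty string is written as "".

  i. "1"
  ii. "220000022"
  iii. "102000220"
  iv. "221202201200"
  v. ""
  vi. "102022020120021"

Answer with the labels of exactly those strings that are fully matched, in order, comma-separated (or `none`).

ii, iii, iv, v, vi

i. "1" → no match
ii. "220000022" → match
iii. "102000220" → match
iv. "221202201200" → match
v. "" → match
vi → match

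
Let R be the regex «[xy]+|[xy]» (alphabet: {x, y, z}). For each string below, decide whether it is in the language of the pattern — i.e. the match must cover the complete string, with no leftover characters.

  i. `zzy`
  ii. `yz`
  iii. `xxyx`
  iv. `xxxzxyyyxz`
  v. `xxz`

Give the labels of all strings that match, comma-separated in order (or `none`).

i → no match
ii → no match
iii → match
iv → no match
v → no match

iii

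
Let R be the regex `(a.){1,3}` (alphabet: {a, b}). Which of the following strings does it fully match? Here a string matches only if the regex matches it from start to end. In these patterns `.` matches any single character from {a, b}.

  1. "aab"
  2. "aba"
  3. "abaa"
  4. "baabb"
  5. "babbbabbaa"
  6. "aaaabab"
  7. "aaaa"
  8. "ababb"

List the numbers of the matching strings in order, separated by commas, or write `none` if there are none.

1. "aab" → no match
2. "aba" → no match
3. "abaa" → match
4. "baabb" → no match — must start with "a"
5. "babbbabbaa" → no match — must start with "a"
6. "aaaabab" → no match
7. "aaaa" → match
8. "ababb" → no match

3, 7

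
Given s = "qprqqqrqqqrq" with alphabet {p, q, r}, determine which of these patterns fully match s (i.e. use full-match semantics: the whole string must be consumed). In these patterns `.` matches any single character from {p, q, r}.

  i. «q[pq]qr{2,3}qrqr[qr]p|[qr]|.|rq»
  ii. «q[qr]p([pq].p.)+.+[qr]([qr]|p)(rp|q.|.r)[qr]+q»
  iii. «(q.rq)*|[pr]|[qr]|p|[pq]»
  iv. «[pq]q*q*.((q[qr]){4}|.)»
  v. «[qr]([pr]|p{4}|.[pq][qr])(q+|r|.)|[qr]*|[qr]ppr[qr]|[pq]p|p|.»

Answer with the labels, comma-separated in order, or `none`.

iii

i → no match
ii → no match
iii → match
iv → no match
v → no match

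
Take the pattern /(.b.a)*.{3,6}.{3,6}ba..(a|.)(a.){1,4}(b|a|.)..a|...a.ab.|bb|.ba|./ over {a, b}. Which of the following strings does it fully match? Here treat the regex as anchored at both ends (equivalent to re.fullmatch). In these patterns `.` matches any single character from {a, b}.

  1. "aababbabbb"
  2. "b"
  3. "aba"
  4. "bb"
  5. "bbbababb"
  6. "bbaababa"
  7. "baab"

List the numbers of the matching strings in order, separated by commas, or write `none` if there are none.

1 → no match
2 → match
3 → match
4 → match
5 → match
6 → match
7 → no match

2, 3, 4, 5, 6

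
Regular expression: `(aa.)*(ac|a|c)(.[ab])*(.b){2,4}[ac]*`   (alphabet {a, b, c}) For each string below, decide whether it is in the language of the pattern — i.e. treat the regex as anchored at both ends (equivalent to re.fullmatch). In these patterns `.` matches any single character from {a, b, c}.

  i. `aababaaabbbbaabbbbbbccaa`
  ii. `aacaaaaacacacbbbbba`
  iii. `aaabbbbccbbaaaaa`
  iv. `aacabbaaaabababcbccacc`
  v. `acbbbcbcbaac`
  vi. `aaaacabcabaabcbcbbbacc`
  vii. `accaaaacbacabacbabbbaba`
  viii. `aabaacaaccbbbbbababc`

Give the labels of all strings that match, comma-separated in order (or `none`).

i, ii, v, vi

i → match
ii → match
iii → no match
iv → no match
v. `acbbbcbcbaac` → match
vi → match
vii → no match
viii → no match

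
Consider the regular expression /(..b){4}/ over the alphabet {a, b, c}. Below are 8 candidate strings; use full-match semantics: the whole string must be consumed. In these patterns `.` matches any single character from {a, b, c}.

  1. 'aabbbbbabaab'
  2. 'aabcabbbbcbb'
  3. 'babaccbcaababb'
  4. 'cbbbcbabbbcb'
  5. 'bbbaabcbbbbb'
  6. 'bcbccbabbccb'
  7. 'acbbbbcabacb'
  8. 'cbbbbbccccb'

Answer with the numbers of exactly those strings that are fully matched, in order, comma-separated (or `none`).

1, 2, 4, 5, 6, 7

1. 'aabbbbbabaab' → match
2. 'aabcabbbbcbb' → match
3 → no match
4. 'cbbbcbabbbcb' → match
5. 'bbbaabcbbbbb' → match
6. 'bcbccbabbccb' → match
7. 'acbbbbcabacb' → match
8. 'cbbbbbccccb' → no match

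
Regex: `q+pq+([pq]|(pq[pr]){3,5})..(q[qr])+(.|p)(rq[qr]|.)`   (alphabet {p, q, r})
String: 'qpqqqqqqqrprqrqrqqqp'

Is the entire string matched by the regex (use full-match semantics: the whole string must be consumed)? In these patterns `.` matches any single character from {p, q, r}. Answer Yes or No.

No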